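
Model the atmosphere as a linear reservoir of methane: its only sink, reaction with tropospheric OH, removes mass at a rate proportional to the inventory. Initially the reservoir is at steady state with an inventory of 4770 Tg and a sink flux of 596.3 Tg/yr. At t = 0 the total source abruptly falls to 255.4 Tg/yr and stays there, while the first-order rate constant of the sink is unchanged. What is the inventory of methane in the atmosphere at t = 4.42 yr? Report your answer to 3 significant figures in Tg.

The sink rate constant is k = F₀/M₀ = 596.3/4770 = 0.1250 yr⁻¹.
Solving dM/dt = F₁ − kM with M(0) = M₀ gives M(t) = F₁/k + (M₀ − F₁/k)·e^(−kt).
F₁/k = 255.4/0.1250 = 2043.0 Tg; kt = 0.1250 × 4.42 = 0.5525, e^(−kt) = 0.5755.
M(4.42) = 2043.0 + (4770 − 2043.0) × 0.5755 = 2043.0 + 1569 = 3612.4 Tg.

3610 Tg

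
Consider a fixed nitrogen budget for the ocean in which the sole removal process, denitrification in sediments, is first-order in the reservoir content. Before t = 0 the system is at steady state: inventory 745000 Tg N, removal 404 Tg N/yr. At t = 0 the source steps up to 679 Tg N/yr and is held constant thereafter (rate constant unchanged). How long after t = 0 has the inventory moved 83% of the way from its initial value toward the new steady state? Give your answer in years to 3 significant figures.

τ = M₀/F₀ = 745000/404 = 1844 yr.
The remaining gap fraction is e^(−t/τ); 83% covered ⇒ e^(−t/τ) = 0.170.
t = −τ ln(0.170) = 1844 × 1.772 = 3268 yr.

3270 yr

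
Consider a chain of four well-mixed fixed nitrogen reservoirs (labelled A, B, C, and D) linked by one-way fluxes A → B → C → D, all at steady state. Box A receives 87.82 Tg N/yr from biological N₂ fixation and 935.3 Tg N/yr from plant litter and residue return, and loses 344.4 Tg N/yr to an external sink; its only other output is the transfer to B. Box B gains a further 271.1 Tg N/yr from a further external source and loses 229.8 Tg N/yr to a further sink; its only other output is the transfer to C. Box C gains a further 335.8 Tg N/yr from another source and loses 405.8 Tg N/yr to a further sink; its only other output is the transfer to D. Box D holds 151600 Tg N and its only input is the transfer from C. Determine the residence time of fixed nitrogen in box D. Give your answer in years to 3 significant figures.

233 yr

Box A: F(A→B) = (87.82 + 935.3) − 344.4 = 678.72 Tg N/yr.
Box B: F(B→C) = (678.72 + 271.1) − 229.8 = 720.02 Tg N/yr.
Box C: F(C→D) = (720.02 + 335.8) − 405.8 = 650.02 Tg N/yr.
Box D throughput = its input = 650.02 Tg N/yr; τ = 151600 / 650.02 = 233.2 yr.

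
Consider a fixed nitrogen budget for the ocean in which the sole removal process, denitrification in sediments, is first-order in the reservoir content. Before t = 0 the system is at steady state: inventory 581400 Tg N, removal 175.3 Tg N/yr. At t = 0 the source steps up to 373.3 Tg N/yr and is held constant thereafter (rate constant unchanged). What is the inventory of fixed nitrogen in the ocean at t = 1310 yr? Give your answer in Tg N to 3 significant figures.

796000 Tg N

The sink rate constant is k = F₀/M₀ = 175.3/581400 = 0.0003015 yr⁻¹.
Solving dM/dt = F₁ − kM with M(0) = M₀ gives M(t) = F₁/k + (M₀ − F₁/k)·e^(−kt).
F₁/k = 373.3/0.0003015 = 1.2381×10^6 Tg N; kt = 0.0003015 × 1310 = 0.3950, e^(−kt) = 0.6737.
M(1310) = 1.2381×10^6 + (581400 − 1.2381×10^6) × 0.6737 = 1.2381×10^6 − 442400 = 795680 Tg N.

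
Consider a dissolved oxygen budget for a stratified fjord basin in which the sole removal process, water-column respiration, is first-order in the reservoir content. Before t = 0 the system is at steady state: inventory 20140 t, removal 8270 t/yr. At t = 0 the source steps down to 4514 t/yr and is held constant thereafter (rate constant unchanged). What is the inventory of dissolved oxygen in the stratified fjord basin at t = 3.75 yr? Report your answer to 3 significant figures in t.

The sink rate constant is k = F₀/M₀ = 8270/20140 = 0.4106 yr⁻¹.
Solving dM/dt = F₁ − kM with M(0) = M₀ gives M(t) = F₁/k + (M₀ − F₁/k)·e^(−kt).
F₁/k = 4514/0.4106 = 10993 t; kt = 0.4106 × 3.75 = 1.540, e^(−kt) = 0.2144.
M(3.75) = 10993 + (20140 − 10993) × 0.2144 = 10993 + 1961 = 12954 t.

13000 t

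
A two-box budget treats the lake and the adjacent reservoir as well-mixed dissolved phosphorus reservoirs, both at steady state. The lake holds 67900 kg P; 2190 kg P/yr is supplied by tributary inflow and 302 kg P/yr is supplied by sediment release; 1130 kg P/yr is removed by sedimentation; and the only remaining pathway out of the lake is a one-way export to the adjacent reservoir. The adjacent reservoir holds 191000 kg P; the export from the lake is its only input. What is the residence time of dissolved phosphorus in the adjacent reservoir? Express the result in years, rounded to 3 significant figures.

Balance the lake: ΣF_in = 2190 + 302 = 2492.0 kg P/yr.
Export to the adjacent reservoir = ΣF_in − (1130) = 1362.0 kg P/yr.
At steady state the output of the adjacent reservoir equals its input, 1362.0 kg P/yr.
τ = M / F = 191000 / 1362.0 = 140.2 yr.

140 yr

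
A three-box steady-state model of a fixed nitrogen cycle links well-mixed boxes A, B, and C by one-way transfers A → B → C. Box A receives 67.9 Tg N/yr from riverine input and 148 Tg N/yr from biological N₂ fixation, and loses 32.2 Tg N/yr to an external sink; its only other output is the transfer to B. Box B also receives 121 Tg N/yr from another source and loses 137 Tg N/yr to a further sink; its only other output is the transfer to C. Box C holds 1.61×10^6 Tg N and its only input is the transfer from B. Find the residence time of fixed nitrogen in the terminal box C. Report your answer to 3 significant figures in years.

9600 yr

Box A: F(A→B) = (67.9 + 148) − 32.2 = 183.70 Tg N/yr.
Box B: F(B→C) = (183.70 + 121) − 137 = 167.70 Tg N/yr.
Box C throughput = its input = 167.70 Tg N/yr; τ = 1.61×10^6 / 167.70 = 9600 yr.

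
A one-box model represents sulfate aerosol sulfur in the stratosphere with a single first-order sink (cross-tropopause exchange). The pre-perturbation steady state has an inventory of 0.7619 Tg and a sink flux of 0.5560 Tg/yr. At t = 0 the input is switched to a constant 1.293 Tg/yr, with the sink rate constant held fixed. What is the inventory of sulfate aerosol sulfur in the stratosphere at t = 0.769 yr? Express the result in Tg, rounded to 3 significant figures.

1.20 Tg

τ = M₀/F₀ = 0.7619/0.5560 = 1.370 yr; rate constant k = 1/τ.
New steady state M_∞ = F₁/k = F₁·τ = 1.293 × 1.370 = 1.7718 Tg.
M(t) = M_∞ + (M₀ − M_∞)·e^(−t/τ); t/τ = 0.769/1.370 = 0.5612, so e^(−t/τ) = 0.5705.
M(t) = 1.7718 − 1.010 × 0.5705 = 1.1956 Tg.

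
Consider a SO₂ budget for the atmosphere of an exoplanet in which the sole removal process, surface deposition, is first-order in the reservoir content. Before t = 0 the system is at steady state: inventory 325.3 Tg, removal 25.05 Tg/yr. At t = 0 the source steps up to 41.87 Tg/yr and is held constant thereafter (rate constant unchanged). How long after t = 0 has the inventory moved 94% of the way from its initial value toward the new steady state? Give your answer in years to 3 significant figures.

36.5 yr

τ = M₀/F₀ = 325.3/25.05 = 12.99 yr.
The remaining gap fraction is e^(−t/τ); 94% covered ⇒ e^(−t/τ) = 0.0600.
t = −τ ln(0.0600) = 12.99 × 2.813 = 36.54 yr.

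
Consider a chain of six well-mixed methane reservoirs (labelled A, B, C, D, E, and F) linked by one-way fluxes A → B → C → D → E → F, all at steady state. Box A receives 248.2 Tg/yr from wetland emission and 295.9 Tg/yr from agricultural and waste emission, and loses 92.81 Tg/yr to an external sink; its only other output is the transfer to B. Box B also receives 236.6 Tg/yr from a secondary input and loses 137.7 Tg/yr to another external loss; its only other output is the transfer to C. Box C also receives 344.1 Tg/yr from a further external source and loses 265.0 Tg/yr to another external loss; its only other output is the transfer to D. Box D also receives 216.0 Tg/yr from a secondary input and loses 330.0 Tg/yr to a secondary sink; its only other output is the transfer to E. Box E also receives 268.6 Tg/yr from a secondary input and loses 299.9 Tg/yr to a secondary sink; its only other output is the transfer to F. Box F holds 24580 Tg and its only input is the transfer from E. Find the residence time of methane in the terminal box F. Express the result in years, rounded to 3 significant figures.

Box A: F(A→B) = (248.2 + 295.9) − 92.81 = 451.29 Tg/yr.
Box B: F(B→C) = (451.29 + 236.6) − 137.7 = 550.19 Tg/yr.
Box C: F(C→D) = (550.19 + 344.1) − 265.0 = 629.29 Tg/yr.
Box D: F(D→E) = (629.29 + 216.0) − 330.0 = 515.29 Tg/yr.
Box E: F(E→F) = (515.29 + 268.6) − 299.9 = 483.99 Tg/yr.
Box F throughput = its input = 483.99 Tg/yr; τ = 24580 / 483.99 = 50.79 yr.

50.8 yr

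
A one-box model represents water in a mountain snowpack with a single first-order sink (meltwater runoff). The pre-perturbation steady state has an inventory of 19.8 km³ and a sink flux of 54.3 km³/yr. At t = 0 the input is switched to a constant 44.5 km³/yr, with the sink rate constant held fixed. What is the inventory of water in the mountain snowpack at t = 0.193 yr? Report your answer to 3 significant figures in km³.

τ = M₀/F₀ = 19.8/54.3 = 0.3646 yr; rate constant k = 1/τ.
New steady state M_∞ = F₁/k = F₁·τ = 44.5 × 0.3646 = 16.227 km³.
M(t) = M_∞ + (M₀ − M_∞)·e^(−t/τ); t/τ = 0.193/0.3646 = 0.5293, so e^(−t/τ) = 0.5890.
M(t) = 16.227 + 3.573 × 0.5890 = 18.331 km³.

18.3 km³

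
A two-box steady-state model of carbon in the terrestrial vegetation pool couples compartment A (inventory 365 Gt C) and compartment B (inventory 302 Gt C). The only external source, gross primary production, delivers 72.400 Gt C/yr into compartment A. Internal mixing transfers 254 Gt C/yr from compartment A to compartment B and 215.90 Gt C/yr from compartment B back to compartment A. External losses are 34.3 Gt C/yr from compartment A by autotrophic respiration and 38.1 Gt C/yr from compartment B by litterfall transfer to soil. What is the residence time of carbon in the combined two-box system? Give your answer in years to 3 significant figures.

For the system as a whole, the A↔B exchange is internal and contributes nothing to the throughput; only the external sinks remove mass.
M_total = 365 + 302 = 667.00 Gt C.
ΣF_external_out = 34.3 + 38.1 = 72.400 Gt C/yr.
τ = M_total / ΣF_ext = 667.00 / 72.400 = 9.213 yr.

9.21 yr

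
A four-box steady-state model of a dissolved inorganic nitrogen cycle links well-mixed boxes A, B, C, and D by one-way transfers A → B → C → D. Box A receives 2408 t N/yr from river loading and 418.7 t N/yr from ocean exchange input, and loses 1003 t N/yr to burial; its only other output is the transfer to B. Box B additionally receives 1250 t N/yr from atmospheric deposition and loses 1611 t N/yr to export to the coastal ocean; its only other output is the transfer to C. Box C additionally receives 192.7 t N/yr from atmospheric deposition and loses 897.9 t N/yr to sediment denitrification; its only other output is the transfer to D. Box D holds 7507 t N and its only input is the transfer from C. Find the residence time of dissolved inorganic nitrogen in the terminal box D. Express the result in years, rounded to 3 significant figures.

Box A: F(A→B) = (2408 + 418.7) − 1003 = 1823.7 t N/yr.
Box B: F(B→C) = (1823.7 + 1250) − 1611 = 1462.7 t N/yr.
Box C: F(C→D) = (1462.7 + 192.7) − 897.9 = 757.50 t N/yr.
Box D throughput = its input = 757.50 t N/yr; τ = 7507 / 757.50 = 9.910 yr.

9.91 yr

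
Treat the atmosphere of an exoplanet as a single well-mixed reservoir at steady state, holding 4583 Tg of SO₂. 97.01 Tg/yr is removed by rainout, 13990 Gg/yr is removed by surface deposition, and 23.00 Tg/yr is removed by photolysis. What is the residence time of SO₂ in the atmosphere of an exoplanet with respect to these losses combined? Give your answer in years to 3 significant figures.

Convert the surface deposition flux: 13990 Gg/yr = 13.99 Tg/yr.
Total removal = 97.01 + 13.99 + 23.00 = 134.00 Tg/yr.
τ = M / ΣF_out = 4583 / 134.00 = 34.20 yr.

34.2 yr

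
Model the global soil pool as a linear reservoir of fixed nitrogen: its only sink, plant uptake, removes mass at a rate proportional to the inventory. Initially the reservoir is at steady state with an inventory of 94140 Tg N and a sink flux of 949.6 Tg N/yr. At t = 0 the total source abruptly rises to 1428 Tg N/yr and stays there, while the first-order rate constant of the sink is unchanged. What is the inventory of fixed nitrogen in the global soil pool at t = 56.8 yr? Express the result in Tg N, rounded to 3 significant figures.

115000 Tg N

The sink rate constant is k = F₀/M₀ = 949.6/94140 = 0.01009 yr⁻¹.
Solving dM/dt = F₁ − kM with M(0) = M₀ gives M(t) = F₁/k + (M₀ − F₁/k)·e^(−kt).
F₁/k = 1428/0.01009 = 141570 Tg N; kt = 0.01009 × 56.8 = 0.5729, e^(−kt) = 0.5639.
M(56.8) = 141570 + (94140 − 141570) × 0.5639 = 141570 − 26740 = 114820 Tg N.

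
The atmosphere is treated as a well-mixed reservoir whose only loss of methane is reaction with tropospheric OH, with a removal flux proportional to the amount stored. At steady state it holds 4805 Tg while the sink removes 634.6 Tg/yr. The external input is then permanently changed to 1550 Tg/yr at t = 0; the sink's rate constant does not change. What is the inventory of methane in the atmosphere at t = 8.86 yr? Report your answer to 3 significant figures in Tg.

9590 Tg

Residence time τ = M₀/F₀ = 7.572 yr. The eventual steady state is M_∞ = M₀·(F₁/F₀) = 4805 × 1550/634.6 = 11736 Tg.
The anomaly ΔM(t) = M(t) − M_∞ decays as ΔM₀·e^(−t/τ) with ΔM₀ = 4805 − 11736 = −6931 Tg.
At t = 8.86 yr, e^(−t/τ) = e^(−1.170) = 0.3103, so ΔM = −2151 Tg and M = 11736 − 2151 = 9585.3 Tg.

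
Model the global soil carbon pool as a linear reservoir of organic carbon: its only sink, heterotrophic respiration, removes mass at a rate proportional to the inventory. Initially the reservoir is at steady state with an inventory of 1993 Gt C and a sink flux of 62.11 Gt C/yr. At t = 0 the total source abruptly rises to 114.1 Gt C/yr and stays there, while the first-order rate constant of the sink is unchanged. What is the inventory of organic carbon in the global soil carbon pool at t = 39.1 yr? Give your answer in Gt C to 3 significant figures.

3170 Gt C

Residence time τ = M₀/F₀ = 32.09 yr. The eventual steady state is M_∞ = M₀·(F₁/F₀) = 1993 × 114.1/62.11 = 3661.3 Gt C.
The anomaly ΔM(t) = M(t) − M_∞ decays as ΔM₀·e^(−t/τ) with ΔM₀ = 1993 − 3661.3 = −1668 Gt C.
At t = 39.1 yr, e^(−t/τ) = e^(−1.219) = 0.2957, so ΔM = −493.3 Gt C and M = 3661.3 − 493.3 = 3168.0 Gt C.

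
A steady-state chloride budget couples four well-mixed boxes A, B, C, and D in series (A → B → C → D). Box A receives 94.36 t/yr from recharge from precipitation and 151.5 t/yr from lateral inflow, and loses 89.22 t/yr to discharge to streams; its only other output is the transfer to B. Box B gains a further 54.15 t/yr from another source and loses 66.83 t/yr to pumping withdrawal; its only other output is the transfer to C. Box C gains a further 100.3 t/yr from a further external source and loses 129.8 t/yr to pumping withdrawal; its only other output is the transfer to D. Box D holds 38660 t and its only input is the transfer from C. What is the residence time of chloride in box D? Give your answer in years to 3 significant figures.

Box A: F(A→B) = (94.36 + 151.5) − 89.22 = 156.64 t/yr.
Box B: F(B→C) = (156.64 + 54.15) − 66.83 = 143.96 t/yr.
Box C: F(C→D) = (143.96 + 100.3) − 129.8 = 114.46 t/yr.
Box D throughput = its input = 114.46 t/yr; τ = 38660 / 114.46 = 337.8 yr.

338 yr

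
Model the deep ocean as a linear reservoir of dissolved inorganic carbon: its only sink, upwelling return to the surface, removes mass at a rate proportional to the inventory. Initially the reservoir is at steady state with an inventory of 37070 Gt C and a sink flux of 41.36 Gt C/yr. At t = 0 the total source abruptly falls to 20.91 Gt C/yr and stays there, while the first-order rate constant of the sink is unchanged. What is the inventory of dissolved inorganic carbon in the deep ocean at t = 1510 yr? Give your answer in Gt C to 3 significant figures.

22100 Gt C

τ = M₀/F₀ = 37070/41.36 = 896.3 yr; rate constant k = 1/τ.
New steady state M_∞ = F₁/k = F₁·τ = 20.91 × 896.3 = 18741 Gt C.
M(t) = M_∞ + (M₀ − M_∞)·e^(−t/τ); t/τ = 1510/896.3 = 1.685, so e^(−t/τ) = 0.1855.
M(t) = 18741 + 18330 × 0.1855 = 22141 Gt C.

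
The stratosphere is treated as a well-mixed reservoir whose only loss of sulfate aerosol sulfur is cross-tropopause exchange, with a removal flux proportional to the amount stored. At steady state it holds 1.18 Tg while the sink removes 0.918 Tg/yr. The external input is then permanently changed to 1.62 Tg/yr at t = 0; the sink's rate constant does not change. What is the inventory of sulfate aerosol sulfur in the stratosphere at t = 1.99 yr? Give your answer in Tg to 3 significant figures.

1.89 Tg

The sink rate constant is k = F₀/M₀ = 0.918/1.18 = 0.7780 yr⁻¹.
Solving dM/dt = F₁ − kM with M(0) = M₀ gives M(t) = F₁/k + (M₀ − F₁/k)·e^(−kt).
F₁/k = 1.62/0.7780 = 2.0824 Tg; kt = 0.7780 × 1.99 = 1.548, e^(−kt) = 0.2126.
M(1.99) = 2.0824 + (1.18 − 2.0824) × 0.2126 = 2.0824 − 0.1919 = 1.8905 Tg.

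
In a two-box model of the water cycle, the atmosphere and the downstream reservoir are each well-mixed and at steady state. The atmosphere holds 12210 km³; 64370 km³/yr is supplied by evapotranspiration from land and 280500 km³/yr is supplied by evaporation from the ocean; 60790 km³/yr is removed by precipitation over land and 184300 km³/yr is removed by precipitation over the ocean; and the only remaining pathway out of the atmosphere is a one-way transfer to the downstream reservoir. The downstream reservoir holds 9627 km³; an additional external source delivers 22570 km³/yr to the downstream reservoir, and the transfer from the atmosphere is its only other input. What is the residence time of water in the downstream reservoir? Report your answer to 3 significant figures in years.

0.0787 yr

Balance the atmosphere: ΣF_in = 64370 + 280500 = 344870 km³/yr.
Transfer to the downstream reservoir = ΣF_in − (60790 + 184300) = 99780 km³/yr.
Total input to the downstream reservoir = 99780 + 22570 = 122350 km³/yr; at steady state this equals its total output.
τ = M / F = 9627 / 122350 = 0.07868 yr.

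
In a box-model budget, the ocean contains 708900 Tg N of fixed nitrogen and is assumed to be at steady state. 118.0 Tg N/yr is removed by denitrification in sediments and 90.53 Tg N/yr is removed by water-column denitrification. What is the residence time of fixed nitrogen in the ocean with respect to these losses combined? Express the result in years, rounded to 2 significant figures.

Total removal = 118.0 + 90.53 = 208.53 Tg N/yr.
τ = M / ΣF_out = 708900 / 208.53 = 3400 yr.

3400 yr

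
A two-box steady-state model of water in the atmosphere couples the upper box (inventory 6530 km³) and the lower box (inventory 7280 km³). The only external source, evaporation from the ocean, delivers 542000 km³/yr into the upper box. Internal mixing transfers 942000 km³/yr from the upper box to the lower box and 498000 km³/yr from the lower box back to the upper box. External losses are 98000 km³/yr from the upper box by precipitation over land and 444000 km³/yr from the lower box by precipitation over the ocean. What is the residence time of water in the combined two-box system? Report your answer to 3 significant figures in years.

For the system as a whole, the A↔B exchange is internal and contributes nothing to the throughput; only the external sinks remove mass.
M_total = 6530 + 7280 = 13810 km³.
ΣF_external_out = 98000 + 444000 = 542000 km³/yr.
τ = M_total / ΣF_ext = 13810 / 542000 = 0.02548 yr.

0.0255 yr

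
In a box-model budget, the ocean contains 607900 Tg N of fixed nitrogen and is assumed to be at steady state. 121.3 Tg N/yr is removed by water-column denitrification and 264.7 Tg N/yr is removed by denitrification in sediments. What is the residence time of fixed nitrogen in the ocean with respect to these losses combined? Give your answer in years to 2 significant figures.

Total removal = 121.3 + 264.7 = 386.00 Tg N/yr.
τ = M / ΣF_out = 607900 / 386.00 = 1575 yr.

1600 yr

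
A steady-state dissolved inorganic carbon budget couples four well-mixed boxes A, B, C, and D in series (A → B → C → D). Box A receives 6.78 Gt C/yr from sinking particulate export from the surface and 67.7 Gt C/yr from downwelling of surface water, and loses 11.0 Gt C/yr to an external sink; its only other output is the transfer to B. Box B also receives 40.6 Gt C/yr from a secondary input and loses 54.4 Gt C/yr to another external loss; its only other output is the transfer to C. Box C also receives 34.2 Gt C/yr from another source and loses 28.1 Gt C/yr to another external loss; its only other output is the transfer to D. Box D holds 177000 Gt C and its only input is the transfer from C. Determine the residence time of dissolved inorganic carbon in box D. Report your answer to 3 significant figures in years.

3170 yr

Box A: F(A→B) = (6.78 + 67.7) − 11.0 = 63.480 Gt C/yr.
Box B: F(B→C) = (63.480 + 40.6) − 54.4 = 49.680 Gt C/yr.
Box C: F(C→D) = (49.680 + 34.2) − 28.1 = 55.780 Gt C/yr.
Box D throughput = its input = 55.780 Gt C/yr; τ = 177000 / 55.780 = 3173 yr.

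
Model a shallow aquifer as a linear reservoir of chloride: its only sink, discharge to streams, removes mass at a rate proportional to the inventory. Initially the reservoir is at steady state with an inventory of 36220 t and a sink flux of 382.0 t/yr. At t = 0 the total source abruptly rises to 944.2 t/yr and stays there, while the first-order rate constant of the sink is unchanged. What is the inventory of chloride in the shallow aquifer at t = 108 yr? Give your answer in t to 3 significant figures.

The sink rate constant is k = F₀/M₀ = 382.0/36220 = 0.01055 yr⁻¹.
Solving dM/dt = F₁ − kM with M(0) = M₀ gives M(t) = F₁/k + (M₀ − F₁/k)·e^(−kt).
F₁/k = 944.2/0.01055 = 89526 t; kt = 0.01055 × 108 = 1.139, e^(−kt) = 0.3201.
M(108) = 89526 + (36220 − 89526) × 0.3201 = 89526 − 17060 = 72461 t.

72500 t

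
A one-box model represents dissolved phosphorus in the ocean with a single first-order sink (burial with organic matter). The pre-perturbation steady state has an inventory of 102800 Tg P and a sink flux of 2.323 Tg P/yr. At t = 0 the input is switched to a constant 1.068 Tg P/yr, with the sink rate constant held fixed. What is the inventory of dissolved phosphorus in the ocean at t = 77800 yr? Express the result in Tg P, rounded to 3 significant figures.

56800 Tg P

τ = M₀/F₀ = 102800/2.323 = 44250 yr; rate constant k = 1/τ.
New steady state M_∞ = F₁/k = F₁·τ = 1.068 × 44250 = 47262 Tg P.
M(t) = M_∞ + (M₀ − M_∞)·e^(−t/τ); t/τ = 77800/44250 = 1.758, so e^(−t/τ) = 0.1724.
M(t) = 47262 + 55540 × 0.1724 = 56836 Tg P.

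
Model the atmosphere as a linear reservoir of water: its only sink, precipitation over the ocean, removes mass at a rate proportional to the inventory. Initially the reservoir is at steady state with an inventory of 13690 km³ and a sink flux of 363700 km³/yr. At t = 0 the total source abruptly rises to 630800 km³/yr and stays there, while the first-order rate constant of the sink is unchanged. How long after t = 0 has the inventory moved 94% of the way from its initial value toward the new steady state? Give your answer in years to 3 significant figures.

0.106 yr

τ = M₀/F₀ = 13690/363700 = 0.03764 yr.
The remaining gap fraction is e^(−t/τ); 94% covered ⇒ e^(−t/τ) = 0.0600.
t = −τ ln(0.0600) = 0.03764 × 2.813 = 0.1059 yr.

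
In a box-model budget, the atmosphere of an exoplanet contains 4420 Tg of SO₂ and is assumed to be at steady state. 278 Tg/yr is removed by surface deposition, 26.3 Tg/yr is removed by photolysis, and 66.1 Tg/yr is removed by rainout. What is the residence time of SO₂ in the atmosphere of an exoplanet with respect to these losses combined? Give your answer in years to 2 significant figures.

12 yr

Total removal = 278.0 + 26.30 + 66.10 = 370.40 Tg/yr.
τ = M / ΣF_out = 4420 / 370.40 = 11.93 yr.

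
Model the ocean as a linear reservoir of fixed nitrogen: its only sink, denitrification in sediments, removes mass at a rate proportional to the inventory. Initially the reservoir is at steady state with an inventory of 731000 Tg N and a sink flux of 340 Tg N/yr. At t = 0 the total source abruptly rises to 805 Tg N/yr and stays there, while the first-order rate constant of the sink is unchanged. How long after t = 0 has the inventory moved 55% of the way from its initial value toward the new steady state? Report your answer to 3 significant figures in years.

τ = M₀/F₀ = 731000/340 = 2150 yr.
The remaining gap fraction is e^(−t/τ); 55% covered ⇒ e^(−t/τ) = 0.450.
t = −τ ln(0.450) = 2150 × 0.7985 = 1717 yr.

1720 yr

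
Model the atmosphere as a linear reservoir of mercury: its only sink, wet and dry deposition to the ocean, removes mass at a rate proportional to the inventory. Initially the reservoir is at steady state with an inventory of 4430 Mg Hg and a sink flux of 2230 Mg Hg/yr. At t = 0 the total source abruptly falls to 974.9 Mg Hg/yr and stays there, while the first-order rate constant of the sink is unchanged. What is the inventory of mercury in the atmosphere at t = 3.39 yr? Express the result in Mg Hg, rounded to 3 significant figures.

Residence time τ = M₀/F₀ = 1.987 yr. The eventual steady state is M_∞ = M₀·(F₁/F₀) = 4430 × 974.9/2230 = 1936.7 Mg Hg.
The anomaly ΔM(t) = M(t) − M_∞ decays as ΔM₀·e^(−t/τ) with ΔM₀ = 4430 − 1936.7 = 2493 Mg Hg.
At t = 3.39 yr, e^(−t/τ) = e^(−1.706) = 0.1815, so ΔM = 452.5 Mg Hg and M = 1936.7 + 452.5 = 2389.2 Mg Hg.

2390 Mg Hg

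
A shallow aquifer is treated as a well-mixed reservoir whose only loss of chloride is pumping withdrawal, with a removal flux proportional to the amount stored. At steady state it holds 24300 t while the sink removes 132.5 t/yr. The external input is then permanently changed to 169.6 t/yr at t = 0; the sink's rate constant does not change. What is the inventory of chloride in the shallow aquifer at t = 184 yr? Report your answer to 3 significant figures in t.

28600 t

τ = M₀/F₀ = 24300/132.5 = 183.4 yr; rate constant k = 1/τ.
New steady state M_∞ = F₁/k = F₁·τ = 169.6 × 183.4 = 31104 t.
M(t) = M_∞ + (M₀ − M_∞)·e^(−t/τ); t/τ = 184/183.4 = 1.003, so e^(−t/τ) = 0.3667.
M(t) = 31104 − 6804 × 0.3667 = 28609 t.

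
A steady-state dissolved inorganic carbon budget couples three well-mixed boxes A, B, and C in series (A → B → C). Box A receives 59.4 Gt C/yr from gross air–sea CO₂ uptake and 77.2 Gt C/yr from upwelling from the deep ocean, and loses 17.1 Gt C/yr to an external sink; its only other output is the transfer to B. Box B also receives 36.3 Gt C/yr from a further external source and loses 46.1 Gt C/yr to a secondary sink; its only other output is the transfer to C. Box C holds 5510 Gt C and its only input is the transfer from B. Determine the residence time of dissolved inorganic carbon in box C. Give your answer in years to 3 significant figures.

Box A: F(A→B) = (59.4 + 77.2) − 17.1 = 119.50 Gt C/yr.
Box B: F(B→C) = (119.50 + 36.3) − 46.1 = 109.70 Gt C/yr.
Box C throughput = its input = 109.70 Gt C/yr; τ = 5510 / 109.70 = 50.23 yr.

50.2 yr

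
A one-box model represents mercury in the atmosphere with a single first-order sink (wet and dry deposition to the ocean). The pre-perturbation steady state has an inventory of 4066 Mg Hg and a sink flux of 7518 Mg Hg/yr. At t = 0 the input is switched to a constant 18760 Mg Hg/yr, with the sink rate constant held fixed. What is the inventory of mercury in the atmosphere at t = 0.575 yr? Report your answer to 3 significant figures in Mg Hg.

Residence time τ = M₀/F₀ = 0.5408 yr. The eventual steady state is M_∞ = M₀·(F₁/F₀) = 4066 × 18760/7518 = 10146 Mg Hg.
The anomaly ΔM(t) = M(t) − M_∞ decays as ΔM₀·e^(−t/τ) with ΔM₀ = 4066 − 10146 = −6080 Mg Hg.
At t = 0.575 yr, e^(−t/τ) = e^(−1.063) = 0.3454, so ΔM = −2100 Mg Hg and M = 10146 − 2100 = 8046.3 Mg Hg.

8050 Mg Hg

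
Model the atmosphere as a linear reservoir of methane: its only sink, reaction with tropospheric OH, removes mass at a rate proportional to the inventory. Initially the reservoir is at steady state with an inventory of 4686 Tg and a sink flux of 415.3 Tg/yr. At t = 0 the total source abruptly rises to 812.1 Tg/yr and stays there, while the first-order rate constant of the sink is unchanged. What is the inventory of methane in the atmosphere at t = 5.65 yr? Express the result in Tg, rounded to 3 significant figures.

6450 Tg

Residence time τ = M₀/F₀ = 11.28 yr. The eventual steady state is M_∞ = M₀·(F₁/F₀) = 4686 × 812.1/415.3 = 9163.3 Tg.
The anomaly ΔM(t) = M(t) − M_∞ decays as ΔM₀·e^(−t/τ) with ΔM₀ = 4686 − 9163.3 = −4477 Tg.
At t = 5.65 yr, e^(−t/τ) = e^(−0.5007) = 0.6061, so ΔM = −2714 Tg and M = 9163.3 − 2714 = 6449.7 Tg.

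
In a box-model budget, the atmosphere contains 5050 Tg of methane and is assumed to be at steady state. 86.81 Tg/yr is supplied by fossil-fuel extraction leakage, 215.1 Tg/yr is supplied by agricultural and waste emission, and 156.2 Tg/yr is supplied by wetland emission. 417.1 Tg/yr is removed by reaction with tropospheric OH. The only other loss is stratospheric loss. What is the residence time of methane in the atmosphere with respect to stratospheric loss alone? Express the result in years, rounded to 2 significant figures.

120 yr

At steady state ΣF_in = ΣF_out.
ΣF_in = 86.81 + 215.1 + 156.2 = 458.11 Tg/yr.
Stratospheric loss flux = ΣF_in − (417.1) = 458.11 − 417.1 = 41.01 Tg/yr.
τ = M / F = 5050 / 41.01 = 123.1 yr.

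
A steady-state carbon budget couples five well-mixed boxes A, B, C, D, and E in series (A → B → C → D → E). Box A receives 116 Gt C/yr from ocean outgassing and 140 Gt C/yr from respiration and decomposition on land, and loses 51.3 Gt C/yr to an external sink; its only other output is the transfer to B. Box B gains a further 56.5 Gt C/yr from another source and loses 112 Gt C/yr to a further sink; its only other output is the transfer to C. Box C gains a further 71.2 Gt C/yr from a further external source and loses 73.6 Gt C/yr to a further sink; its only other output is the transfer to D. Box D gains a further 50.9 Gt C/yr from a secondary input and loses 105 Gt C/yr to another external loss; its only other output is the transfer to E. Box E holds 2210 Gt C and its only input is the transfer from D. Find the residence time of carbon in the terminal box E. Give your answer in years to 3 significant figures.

Box A: F(A→B) = (116 + 140) − 51.3 = 204.70 Gt C/yr.
Box B: F(B→C) = (204.70 + 56.5) − 112 = 149.20 Gt C/yr.
Box C: F(C→D) = (149.20 + 71.2) − 73.6 = 146.80 Gt C/yr.
Box D: F(D→E) = (146.80 + 50.9) − 105 = 92.700 Gt C/yr.
Box E throughput = its input = 92.700 Gt C/yr; τ = 2210 / 92.700 = 23.84 yr.

23.8 yr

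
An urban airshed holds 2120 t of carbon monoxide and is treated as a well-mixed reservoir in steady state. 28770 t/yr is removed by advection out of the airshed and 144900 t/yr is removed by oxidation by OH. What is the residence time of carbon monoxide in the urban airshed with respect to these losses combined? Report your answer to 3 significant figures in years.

Total removal = 28770 + 144900 = 173670 t/yr.
τ = M / ΣF_out = 2120 / 173670 = 0.01221 yr.

0.0122 yr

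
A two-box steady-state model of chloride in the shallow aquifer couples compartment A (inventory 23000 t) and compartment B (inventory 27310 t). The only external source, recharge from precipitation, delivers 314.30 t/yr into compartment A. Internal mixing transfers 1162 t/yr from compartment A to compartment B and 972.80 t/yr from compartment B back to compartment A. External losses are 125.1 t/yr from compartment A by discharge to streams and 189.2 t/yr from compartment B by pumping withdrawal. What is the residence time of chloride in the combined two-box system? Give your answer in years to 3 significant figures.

160 yr

For the system as a whole, the A↔B exchange is internal and contributes nothing to the throughput; only the external sinks remove mass.
M_total = 23000 + 27310 = 50310 t.
ΣF_external_out = 125.1 + 189.2 = 314.30 t/yr.
τ = M_total / ΣF_ext = 50310 / 314.30 = 160.1 yr.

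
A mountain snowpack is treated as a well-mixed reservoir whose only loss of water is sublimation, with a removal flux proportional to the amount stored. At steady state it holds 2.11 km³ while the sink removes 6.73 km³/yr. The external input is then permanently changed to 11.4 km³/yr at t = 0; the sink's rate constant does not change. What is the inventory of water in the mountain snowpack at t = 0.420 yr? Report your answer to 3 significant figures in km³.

3.19 km³

Residence time τ = M₀/F₀ = 0.3135 yr. The eventual steady state is M_∞ = M₀·(F₁/F₀) = 2.11 × 11.4/6.73 = 3.5741 km³.
The anomaly ΔM(t) = M(t) − M_∞ decays as ΔM₀·e^(−t/τ) with ΔM₀ = 2.11 − 3.5741 = −1.464 km³.
At t = 0.420 yr, e^(−t/τ) = e^(−1.340) = 0.2619, so ΔM = −0.3835 km³ and M = 3.5741 − 0.3835 = 3.1906 km³.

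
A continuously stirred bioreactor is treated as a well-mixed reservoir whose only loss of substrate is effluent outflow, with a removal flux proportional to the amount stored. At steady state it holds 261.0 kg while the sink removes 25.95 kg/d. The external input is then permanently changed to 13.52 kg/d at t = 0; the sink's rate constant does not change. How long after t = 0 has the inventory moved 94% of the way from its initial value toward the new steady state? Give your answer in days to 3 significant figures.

28.3 d

τ = M₀/F₀ = 261.0/25.95 = 10.06 d.
The remaining gap fraction is e^(−t/τ); 94% covered ⇒ e^(−t/τ) = 0.0600.
t = −τ ln(0.0600) = 10.06 × 2.813 = 28.30 d.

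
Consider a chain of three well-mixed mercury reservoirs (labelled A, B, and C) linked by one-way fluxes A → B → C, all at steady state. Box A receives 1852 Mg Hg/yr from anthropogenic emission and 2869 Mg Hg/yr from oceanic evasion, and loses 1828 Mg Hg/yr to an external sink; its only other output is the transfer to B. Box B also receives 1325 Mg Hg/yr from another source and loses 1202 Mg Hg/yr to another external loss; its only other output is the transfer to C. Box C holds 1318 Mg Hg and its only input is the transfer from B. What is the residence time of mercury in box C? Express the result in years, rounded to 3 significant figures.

0.437 yr

Box A: F(A→B) = (1852 + 2869) − 1828 = 2893.0 Mg Hg/yr.
Box B: F(B→C) = (2893.0 + 1325) − 1202 = 3016.0 Mg Hg/yr.
Box C throughput = its input = 3016.0 Mg Hg/yr; τ = 1318 / 3016.0 = 0.4370 yr.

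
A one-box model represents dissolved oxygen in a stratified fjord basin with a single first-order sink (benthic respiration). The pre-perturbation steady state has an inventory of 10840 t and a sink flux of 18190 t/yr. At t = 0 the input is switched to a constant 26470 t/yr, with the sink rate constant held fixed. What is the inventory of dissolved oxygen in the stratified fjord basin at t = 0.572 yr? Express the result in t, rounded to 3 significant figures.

The sink rate constant is k = F₀/M₀ = 18190/10840 = 1.678 yr⁻¹.
Solving dM/dt = F₁ − kM with M(0) = M₀ gives M(t) = F₁/k + (M₀ − F₁/k)·e^(−kt).
F₁/k = 26470/1.678 = 15774 t; kt = 1.678 × 0.572 = 0.9598, e^(−kt) = 0.3830.
M(0.572) = 15774 + (10840 − 15774) × 0.3830 = 15774 − 1890 = 13885 t.

13900 t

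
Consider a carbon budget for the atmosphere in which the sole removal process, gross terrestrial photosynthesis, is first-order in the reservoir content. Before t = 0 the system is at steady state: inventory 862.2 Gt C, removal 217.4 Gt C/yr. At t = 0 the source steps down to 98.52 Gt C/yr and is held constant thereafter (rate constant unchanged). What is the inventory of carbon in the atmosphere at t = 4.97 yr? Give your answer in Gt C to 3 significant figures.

Residence time τ = M₀/F₀ = 3.966 yr. The eventual steady state is M_∞ = M₀·(F₁/F₀) = 862.2 × 98.52/217.4 = 390.73 Gt C.
The anomaly ΔM(t) = M(t) − M_∞ decays as ΔM₀·e^(−t/τ) with ΔM₀ = 862.2 − 390.73 = 471.5 Gt C.
At t = 4.97 yr, e^(−t/τ) = e^(−1.253) = 0.2856, so ΔM = 134.7 Gt C and M = 390.73 + 134.7 = 525.38 Gt C.

525 Gt C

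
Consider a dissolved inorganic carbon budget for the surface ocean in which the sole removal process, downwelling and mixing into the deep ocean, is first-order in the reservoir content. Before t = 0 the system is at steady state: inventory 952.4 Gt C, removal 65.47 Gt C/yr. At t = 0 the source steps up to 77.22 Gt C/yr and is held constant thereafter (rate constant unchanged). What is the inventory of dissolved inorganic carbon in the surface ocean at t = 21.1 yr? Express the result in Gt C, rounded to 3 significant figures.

The sink rate constant is k = F₀/M₀ = 65.47/952.4 = 0.06874 yr⁻¹.
Solving dM/dt = F₁ − kM with M(0) = M₀ gives M(t) = F₁/k + (M₀ − F₁/k)·e^(−kt).
F₁/k = 77.22/0.06874 = 1123.3 Gt C; kt = 0.06874 × 21.1 = 1.450, e^(−kt) = 0.2345.
M(21.1) = 1123.3 + (952.4 − 1123.3) × 0.2345 = 1123.3 − 40.08 = 1083.3 Gt C.

1080 Gt C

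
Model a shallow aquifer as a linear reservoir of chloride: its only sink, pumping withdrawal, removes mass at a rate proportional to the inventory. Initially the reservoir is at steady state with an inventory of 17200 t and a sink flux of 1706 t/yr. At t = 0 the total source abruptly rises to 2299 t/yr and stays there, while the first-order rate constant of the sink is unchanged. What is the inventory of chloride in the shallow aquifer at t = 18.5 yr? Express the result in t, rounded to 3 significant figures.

22200 t

Residence time τ = M₀/F₀ = 10.08 yr. The eventual steady state is M_∞ = M₀·(F₁/F₀) = 17200 × 2299/1706 = 23179 t.
The anomaly ΔM(t) = M(t) − M_∞ decays as ΔM₀·e^(−t/τ) with ΔM₀ = 17200 − 23179 = −5979 t.
At t = 18.5 yr, e^(−t/τ) = e^(−1.835) = 0.1596, so ΔM = −954.3 t and M = 23179 − 954.3 = 22224 t.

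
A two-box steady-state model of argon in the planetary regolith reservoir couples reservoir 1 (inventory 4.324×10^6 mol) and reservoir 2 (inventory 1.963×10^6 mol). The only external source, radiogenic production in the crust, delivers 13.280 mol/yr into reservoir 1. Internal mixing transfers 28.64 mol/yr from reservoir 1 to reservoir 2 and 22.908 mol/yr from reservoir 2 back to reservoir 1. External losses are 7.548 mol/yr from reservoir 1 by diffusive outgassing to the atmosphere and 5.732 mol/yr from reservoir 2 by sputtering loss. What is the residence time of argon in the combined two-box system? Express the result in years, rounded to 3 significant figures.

Treat the two boxes together as one reservoir: the mixing fluxes between them are internal recycling, so τ = ΣM / Σ(external losses).
M_total = 4.324×10^6 + 1.963×10^6 = 6.2870×10^6 mol.
ΣF_external_out = 7.548 + 5.732 = 13.280 mol/yr.
τ = M_total / ΣF_ext = 6.2870×10^6 / 13.280 = 473400 yr.

473000 yr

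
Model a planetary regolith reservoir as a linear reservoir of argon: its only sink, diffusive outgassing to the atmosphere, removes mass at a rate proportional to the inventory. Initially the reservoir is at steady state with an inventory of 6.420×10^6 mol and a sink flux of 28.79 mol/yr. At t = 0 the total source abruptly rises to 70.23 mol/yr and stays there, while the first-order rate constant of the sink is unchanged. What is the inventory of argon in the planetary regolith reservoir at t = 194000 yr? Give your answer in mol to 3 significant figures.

1.18×10^7 mol

The sink rate constant is k = F₀/M₀ = 28.79/6.420×10^6 = 4.484×10^-6 yr⁻¹.
Solving dM/dt = F₁ − kM with M(0) = M₀ gives M(t) = F₁/k + (M₀ − F₁/k)·e^(−kt).
F₁/k = 70.23/4.484×10^-6 = 1.5661×10^7 mol; kt = 4.484×10^-6 × 194000 = 0.8700, e^(−kt) = 0.4190.
M(194000) = 1.5661×10^7 + (6.420×10^6 − 1.5661×10^7) × 0.4190 = 1.5661×10^7 − 3.872×10^6 = 1.1789×10^7 mol.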